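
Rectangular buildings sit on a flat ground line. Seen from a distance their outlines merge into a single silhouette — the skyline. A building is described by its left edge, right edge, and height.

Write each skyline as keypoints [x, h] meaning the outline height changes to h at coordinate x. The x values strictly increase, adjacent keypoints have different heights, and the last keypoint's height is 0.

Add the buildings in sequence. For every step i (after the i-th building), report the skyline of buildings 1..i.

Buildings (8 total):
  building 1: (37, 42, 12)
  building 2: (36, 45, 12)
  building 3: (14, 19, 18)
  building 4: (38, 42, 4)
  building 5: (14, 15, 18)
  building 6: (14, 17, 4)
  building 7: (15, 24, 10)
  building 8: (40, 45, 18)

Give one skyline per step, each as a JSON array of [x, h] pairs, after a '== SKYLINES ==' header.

== SKYLINES ==
[[37,12],[42,0]]
[[36,12],[45,0]]
[[14,18],[19,0],[36,12],[45,0]]
[[14,18],[19,0],[36,12],[45,0]]
[[14,18],[19,0],[36,12],[45,0]]
[[14,18],[19,0],[36,12],[45,0]]
[[14,18],[19,10],[24,0],[36,12],[45,0]]
[[14,18],[19,10],[24,0],[36,12],[40,18],[45,0]]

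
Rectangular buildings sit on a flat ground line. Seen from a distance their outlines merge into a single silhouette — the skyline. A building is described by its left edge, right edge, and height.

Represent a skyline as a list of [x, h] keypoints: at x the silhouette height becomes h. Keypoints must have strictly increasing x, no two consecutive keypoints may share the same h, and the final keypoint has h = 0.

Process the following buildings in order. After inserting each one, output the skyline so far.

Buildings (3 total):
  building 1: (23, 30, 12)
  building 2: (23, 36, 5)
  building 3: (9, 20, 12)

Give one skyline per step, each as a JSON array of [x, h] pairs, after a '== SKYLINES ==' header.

== SKYLINES ==
[[23,12],[30,0]]
[[23,12],[30,5],[36,0]]
[[9,12],[20,0],[23,12],[30,5],[36,0]]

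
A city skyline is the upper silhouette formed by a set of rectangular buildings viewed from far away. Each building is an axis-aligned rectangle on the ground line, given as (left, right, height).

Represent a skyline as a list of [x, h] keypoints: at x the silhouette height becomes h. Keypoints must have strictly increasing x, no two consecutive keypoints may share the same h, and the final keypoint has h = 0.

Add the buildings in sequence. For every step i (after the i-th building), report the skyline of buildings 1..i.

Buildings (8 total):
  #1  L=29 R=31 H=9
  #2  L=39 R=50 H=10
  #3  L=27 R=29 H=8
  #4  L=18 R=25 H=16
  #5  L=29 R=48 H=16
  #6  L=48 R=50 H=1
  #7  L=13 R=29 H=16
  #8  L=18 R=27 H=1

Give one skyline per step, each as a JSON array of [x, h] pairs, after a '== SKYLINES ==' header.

== SKYLINES ==
[[29,9],[31,0]]
[[29,9],[31,0],[39,10],[50,0]]
[[27,8],[29,9],[31,0],[39,10],[50,0]]
[[18,16],[25,0],[27,8],[29,9],[31,0],[39,10],[50,0]]
[[18,16],[25,0],[27,8],[29,16],[48,10],[50,0]]
[[18,16],[25,0],[27,8],[29,16],[48,10],[50,0]]
[[13,16],[48,10],[50,0]]
[[13,16],[48,10],[50,0]]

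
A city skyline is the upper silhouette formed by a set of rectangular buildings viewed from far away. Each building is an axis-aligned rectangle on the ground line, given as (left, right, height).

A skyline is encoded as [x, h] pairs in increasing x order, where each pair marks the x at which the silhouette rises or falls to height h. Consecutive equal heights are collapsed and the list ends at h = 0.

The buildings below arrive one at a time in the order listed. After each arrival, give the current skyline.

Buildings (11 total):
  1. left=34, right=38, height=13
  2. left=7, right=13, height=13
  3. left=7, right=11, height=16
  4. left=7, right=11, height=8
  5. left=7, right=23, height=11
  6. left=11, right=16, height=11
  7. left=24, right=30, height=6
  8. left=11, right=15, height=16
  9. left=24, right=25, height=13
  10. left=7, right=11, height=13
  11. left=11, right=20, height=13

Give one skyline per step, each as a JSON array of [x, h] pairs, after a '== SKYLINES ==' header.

== SKYLINES ==
[[34,13],[38,0]]
[[7,13],[13,0],[34,13],[38,0]]
[[7,16],[11,13],[13,0],[34,13],[38,0]]
[[7,16],[11,13],[13,0],[34,13],[38,0]]
[[7,16],[11,13],[13,11],[23,0],[34,13],[38,0]]
[[7,16],[11,13],[13,11],[23,0],[34,13],[38,0]]
[[7,16],[11,13],[13,11],[23,0],[24,6],[30,0],[34,13],[38,0]]
[[7,16],[15,11],[23,0],[24,6],[30,0],[34,13],[38,0]]
[[7,16],[15,11],[23,0],[24,13],[25,6],[30,0],[34,13],[38,0]]
[[7,16],[15,11],[23,0],[24,13],[25,6],[30,0],[34,13],[38,0]]
[[7,16],[15,13],[20,11],[23,0],[24,13],[25,6],[30,0],[34,13],[38,0]]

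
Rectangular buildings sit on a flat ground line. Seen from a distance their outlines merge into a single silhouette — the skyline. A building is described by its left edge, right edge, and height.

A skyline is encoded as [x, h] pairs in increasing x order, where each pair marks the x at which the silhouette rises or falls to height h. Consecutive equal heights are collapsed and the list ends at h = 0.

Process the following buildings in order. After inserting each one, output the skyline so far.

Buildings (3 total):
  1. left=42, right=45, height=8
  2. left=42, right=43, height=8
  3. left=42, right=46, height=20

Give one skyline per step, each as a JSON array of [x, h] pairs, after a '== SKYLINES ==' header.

== SKYLINES ==
[[42,8],[45,0]]
[[42,8],[45,0]]
[[42,20],[46,0]]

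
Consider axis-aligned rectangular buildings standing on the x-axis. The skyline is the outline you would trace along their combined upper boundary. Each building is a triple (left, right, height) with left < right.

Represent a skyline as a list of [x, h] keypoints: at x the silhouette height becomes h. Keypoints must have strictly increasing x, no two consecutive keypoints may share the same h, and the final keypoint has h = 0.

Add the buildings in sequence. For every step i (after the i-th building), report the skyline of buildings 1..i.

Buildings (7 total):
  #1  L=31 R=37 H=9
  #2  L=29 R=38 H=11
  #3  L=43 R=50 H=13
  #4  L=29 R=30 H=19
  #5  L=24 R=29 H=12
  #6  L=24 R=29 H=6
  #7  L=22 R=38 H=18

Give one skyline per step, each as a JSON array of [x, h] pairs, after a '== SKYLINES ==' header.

== SKYLINES ==
[[31,9],[37,0]]
[[29,11],[38,0]]
[[29,11],[38,0],[43,13],[50,0]]
[[29,19],[30,11],[38,0],[43,13],[50,0]]
[[24,12],[29,19],[30,11],[38,0],[43,13],[50,0]]
[[24,12],[29,19],[30,11],[38,0],[43,13],[50,0]]
[[22,18],[29,19],[30,18],[38,0],[43,13],[50,0]]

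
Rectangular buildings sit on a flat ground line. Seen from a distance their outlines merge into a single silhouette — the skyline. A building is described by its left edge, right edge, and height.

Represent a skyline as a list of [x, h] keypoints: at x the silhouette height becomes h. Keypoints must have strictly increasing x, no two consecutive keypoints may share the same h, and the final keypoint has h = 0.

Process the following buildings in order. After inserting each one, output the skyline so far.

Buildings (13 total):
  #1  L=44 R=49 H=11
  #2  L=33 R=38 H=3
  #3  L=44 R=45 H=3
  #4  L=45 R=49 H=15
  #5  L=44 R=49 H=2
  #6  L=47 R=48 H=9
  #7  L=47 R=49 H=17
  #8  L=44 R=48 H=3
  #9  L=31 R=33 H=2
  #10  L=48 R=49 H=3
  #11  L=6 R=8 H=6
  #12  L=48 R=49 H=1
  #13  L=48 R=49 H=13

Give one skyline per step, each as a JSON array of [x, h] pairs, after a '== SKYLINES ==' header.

== SKYLINES ==
[[44,11],[49,0]]
[[33,3],[38,0],[44,11],[49,0]]
[[33,3],[38,0],[44,11],[49,0]]
[[33,3],[38,0],[44,11],[45,15],[49,0]]
[[33,3],[38,0],[44,11],[45,15],[49,0]]
[[33,3],[38,0],[44,11],[45,15],[49,0]]
[[33,3],[38,0],[44,11],[45,15],[47,17],[49,0]]
[[33,3],[38,0],[44,11],[45,15],[47,17],[49,0]]
[[31,2],[33,3],[38,0],[44,11],[45,15],[47,17],[49,0]]
[[31,2],[33,3],[38,0],[44,11],[45,15],[47,17],[49,0]]
[[6,6],[8,0],[31,2],[33,3],[38,0],[44,11],[45,15],[47,17],[49,0]]
[[6,6],[8,0],[31,2],[33,3],[38,0],[44,11],[45,15],[47,17],[49,0]]
[[6,6],[8,0],[31,2],[33,3],[38,0],[44,11],[45,15],[47,17],[49,0]]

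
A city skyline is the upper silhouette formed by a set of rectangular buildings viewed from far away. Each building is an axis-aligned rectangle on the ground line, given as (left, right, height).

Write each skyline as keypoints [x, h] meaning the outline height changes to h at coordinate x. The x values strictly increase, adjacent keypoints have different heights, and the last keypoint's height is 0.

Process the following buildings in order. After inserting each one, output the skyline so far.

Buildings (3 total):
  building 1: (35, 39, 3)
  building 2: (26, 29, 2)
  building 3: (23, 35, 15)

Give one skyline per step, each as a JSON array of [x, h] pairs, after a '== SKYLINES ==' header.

== SKYLINES ==
[[35,3],[39,0]]
[[26,2],[29,0],[35,3],[39,0]]
[[23,15],[35,3],[39,0]]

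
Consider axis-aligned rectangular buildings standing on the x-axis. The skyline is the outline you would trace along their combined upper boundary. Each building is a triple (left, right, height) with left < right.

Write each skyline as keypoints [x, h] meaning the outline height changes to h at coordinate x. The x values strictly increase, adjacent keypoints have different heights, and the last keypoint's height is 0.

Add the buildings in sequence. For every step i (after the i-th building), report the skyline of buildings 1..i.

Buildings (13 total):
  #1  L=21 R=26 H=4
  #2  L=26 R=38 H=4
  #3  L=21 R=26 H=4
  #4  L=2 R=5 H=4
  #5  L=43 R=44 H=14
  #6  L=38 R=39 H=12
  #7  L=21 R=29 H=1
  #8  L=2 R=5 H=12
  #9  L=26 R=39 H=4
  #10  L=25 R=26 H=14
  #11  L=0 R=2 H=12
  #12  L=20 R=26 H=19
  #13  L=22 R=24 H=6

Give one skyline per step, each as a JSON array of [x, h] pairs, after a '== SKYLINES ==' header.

== SKYLINES ==
[[21,4],[26,0]]
[[21,4],[38,0]]
[[21,4],[38,0]]
[[2,4],[5,0],[21,4],[38,0]]
[[2,4],[5,0],[21,4],[38,0],[43,14],[44,0]]
[[2,4],[5,0],[21,4],[38,12],[39,0],[43,14],[44,0]]
[[2,4],[5,0],[21,4],[38,12],[39,0],[43,14],[44,0]]
[[2,12],[5,0],[21,4],[38,12],[39,0],[43,14],[44,0]]
[[2,12],[5,0],[21,4],[38,12],[39,0],[43,14],[44,0]]
[[2,12],[5,0],[21,4],[25,14],[26,4],[38,12],[39,0],[43,14],[44,0]]
[[0,12],[5,0],[21,4],[25,14],[26,4],[38,12],[39,0],[43,14],[44,0]]
[[0,12],[5,0],[20,19],[26,4],[38,12],[39,0],[43,14],[44,0]]
[[0,12],[5,0],[20,19],[26,4],[38,12],[39,0],[43,14],[44,0]]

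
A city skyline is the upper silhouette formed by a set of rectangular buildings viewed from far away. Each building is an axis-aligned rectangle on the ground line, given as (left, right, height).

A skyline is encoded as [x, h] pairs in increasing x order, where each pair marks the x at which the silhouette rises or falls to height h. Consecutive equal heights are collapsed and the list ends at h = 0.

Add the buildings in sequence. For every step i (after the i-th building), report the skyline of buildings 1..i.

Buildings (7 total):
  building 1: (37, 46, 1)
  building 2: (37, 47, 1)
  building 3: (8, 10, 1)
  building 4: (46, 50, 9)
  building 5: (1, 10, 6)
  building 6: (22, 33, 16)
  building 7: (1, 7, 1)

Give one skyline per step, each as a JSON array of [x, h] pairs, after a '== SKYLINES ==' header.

== SKYLINES ==
[[37,1],[46,0]]
[[37,1],[47,0]]
[[8,1],[10,0],[37,1],[47,0]]
[[8,1],[10,0],[37,1],[46,9],[50,0]]
[[1,6],[10,0],[37,1],[46,9],[50,0]]
[[1,6],[10,0],[22,16],[33,0],[37,1],[46,9],[50,0]]
[[1,6],[10,0],[22,16],[33,0],[37,1],[46,9],[50,0]]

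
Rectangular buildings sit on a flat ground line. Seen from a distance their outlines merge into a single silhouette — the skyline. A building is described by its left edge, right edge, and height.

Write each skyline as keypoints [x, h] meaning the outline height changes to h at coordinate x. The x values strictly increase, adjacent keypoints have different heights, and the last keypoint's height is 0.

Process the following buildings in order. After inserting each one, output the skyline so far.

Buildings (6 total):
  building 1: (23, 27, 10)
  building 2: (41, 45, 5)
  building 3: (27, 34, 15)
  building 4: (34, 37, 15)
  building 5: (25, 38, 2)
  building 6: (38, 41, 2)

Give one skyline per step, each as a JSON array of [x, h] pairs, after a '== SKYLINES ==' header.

== SKYLINES ==
[[23,10],[27,0]]
[[23,10],[27,0],[41,5],[45,0]]
[[23,10],[27,15],[34,0],[41,5],[45,0]]
[[23,10],[27,15],[37,0],[41,5],[45,0]]
[[23,10],[27,15],[37,2],[38,0],[41,5],[45,0]]
[[23,10],[27,15],[37,2],[41,5],[45,0]]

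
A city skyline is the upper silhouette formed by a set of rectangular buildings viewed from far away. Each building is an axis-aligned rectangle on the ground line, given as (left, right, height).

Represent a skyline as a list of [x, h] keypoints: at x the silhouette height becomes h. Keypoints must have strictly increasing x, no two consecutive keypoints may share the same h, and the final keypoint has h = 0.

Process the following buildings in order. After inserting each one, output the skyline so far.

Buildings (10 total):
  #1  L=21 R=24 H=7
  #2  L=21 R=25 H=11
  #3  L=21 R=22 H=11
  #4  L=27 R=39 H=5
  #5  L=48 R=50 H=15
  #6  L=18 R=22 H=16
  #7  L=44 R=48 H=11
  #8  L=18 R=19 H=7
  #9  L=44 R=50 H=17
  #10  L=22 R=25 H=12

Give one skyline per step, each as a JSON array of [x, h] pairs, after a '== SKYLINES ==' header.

== SKYLINES ==
[[21,7],[24,0]]
[[21,11],[25,0]]
[[21,11],[25,0]]
[[21,11],[25,0],[27,5],[39,0]]
[[21,11],[25,0],[27,5],[39,0],[48,15],[50,0]]
[[18,16],[22,11],[25,0],[27,5],[39,0],[48,15],[50,0]]
[[18,16],[22,11],[25,0],[27,5],[39,0],[44,11],[48,15],[50,0]]
[[18,16],[22,11],[25,0],[27,5],[39,0],[44,11],[48,15],[50,0]]
[[18,16],[22,11],[25,0],[27,5],[39,0],[44,17],[50,0]]
[[18,16],[22,12],[25,0],[27,5],[39,0],[44,17],[50,0]]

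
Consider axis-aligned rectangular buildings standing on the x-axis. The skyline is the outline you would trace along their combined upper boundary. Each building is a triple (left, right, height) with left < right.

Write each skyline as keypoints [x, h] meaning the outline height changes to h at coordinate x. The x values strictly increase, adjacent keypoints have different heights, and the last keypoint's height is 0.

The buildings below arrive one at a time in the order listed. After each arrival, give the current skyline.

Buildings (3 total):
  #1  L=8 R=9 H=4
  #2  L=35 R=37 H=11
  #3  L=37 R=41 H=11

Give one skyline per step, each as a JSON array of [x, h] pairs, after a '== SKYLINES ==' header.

== SKYLINES ==
[[8,4],[9,0]]
[[8,4],[9,0],[35,11],[37,0]]
[[8,4],[9,0],[35,11],[41,0]]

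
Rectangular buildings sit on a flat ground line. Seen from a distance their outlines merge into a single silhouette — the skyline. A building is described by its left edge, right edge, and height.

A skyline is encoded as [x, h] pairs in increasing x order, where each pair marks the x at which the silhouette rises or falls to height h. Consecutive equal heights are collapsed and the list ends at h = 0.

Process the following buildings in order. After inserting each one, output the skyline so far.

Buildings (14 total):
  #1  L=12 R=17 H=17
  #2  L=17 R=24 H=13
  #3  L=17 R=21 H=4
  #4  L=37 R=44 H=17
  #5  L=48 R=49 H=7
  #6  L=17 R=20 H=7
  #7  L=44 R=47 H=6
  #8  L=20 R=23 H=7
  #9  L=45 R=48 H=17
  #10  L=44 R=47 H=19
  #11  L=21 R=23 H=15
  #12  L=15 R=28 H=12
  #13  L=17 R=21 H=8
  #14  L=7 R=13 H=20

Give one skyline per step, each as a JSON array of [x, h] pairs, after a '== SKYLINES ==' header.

== SKYLINES ==
[[12,17],[17,0]]
[[12,17],[17,13],[24,0]]
[[12,17],[17,13],[24,0]]
[[12,17],[17,13],[24,0],[37,17],[44,0]]
[[12,17],[17,13],[24,0],[37,17],[44,0],[48,7],[49,0]]
[[12,17],[17,13],[24,0],[37,17],[44,0],[48,7],[49,0]]
[[12,17],[17,13],[24,0],[37,17],[44,6],[47,0],[48,7],[49,0]]
[[12,17],[17,13],[24,0],[37,17],[44,6],[47,0],[48,7],[49,0]]
[[12,17],[17,13],[24,0],[37,17],[44,6],[45,17],[48,7],[49,0]]
[[12,17],[17,13],[24,0],[37,17],[44,19],[47,17],[48,7],[49,0]]
[[12,17],[17,13],[21,15],[23,13],[24,0],[37,17],[44,19],[47,17],[48,7],[49,0]]
[[12,17],[17,13],[21,15],[23,13],[24,12],[28,0],[37,17],[44,19],[47,17],[48,7],[49,0]]
[[12,17],[17,13],[21,15],[23,13],[24,12],[28,0],[37,17],[44,19],[47,17],[48,7],[49,0]]
[[7,20],[13,17],[17,13],[21,15],[23,13],[24,12],[28,0],[37,17],[44,19],[47,17],[48,7],[49,0]]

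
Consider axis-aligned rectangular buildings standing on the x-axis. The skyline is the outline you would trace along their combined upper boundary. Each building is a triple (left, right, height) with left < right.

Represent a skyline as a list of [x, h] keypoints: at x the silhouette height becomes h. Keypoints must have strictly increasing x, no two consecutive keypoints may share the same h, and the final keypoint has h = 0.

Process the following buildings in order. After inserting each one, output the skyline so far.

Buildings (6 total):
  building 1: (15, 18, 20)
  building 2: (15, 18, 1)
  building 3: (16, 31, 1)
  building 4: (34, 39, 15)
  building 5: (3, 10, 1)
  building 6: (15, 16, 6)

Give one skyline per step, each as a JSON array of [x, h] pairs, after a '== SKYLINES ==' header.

== SKYLINES ==
[[15,20],[18,0]]
[[15,20],[18,0]]
[[15,20],[18,1],[31,0]]
[[15,20],[18,1],[31,0],[34,15],[39,0]]
[[3,1],[10,0],[15,20],[18,1],[31,0],[34,15],[39,0]]
[[3,1],[10,0],[15,20],[18,1],[31,0],[34,15],[39,0]]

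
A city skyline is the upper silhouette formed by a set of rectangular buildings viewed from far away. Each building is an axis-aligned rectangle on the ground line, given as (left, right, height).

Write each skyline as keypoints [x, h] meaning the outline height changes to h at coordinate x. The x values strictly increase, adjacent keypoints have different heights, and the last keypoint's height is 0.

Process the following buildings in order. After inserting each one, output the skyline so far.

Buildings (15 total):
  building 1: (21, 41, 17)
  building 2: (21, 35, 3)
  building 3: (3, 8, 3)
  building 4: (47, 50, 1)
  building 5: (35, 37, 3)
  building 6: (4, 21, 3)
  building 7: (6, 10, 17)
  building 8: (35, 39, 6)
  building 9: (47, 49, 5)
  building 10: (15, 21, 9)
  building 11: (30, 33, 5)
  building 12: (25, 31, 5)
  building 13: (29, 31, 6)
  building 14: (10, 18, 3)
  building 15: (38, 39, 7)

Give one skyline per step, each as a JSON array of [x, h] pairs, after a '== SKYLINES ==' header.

== SKYLINES ==
[[21,17],[41,0]]
[[21,17],[41,0]]
[[3,3],[8,0],[21,17],[41,0]]
[[3,3],[8,0],[21,17],[41,0],[47,1],[50,0]]
[[3,3],[8,0],[21,17],[41,0],[47,1],[50,0]]
[[3,3],[21,17],[41,0],[47,1],[50,0]]
[[3,3],[6,17],[10,3],[21,17],[41,0],[47,1],[50,0]]
[[3,3],[6,17],[10,3],[21,17],[41,0],[47,1],[50,0]]
[[3,3],[6,17],[10,3],[21,17],[41,0],[47,5],[49,1],[50,0]]
[[3,3],[6,17],[10,3],[15,9],[21,17],[41,0],[47,5],[49,1],[50,0]]
[[3,3],[6,17],[10,3],[15,9],[21,17],[41,0],[47,5],[49,1],[50,0]]
[[3,3],[6,17],[10,3],[15,9],[21,17],[41,0],[47,5],[49,1],[50,0]]
[[3,3],[6,17],[10,3],[15,9],[21,17],[41,0],[47,5],[49,1],[50,0]]
[[3,3],[6,17],[10,3],[15,9],[21,17],[41,0],[47,5],[49,1],[50,0]]
[[3,3],[6,17],[10,3],[15,9],[21,17],[41,0],[47,5],[49,1],[50,0]]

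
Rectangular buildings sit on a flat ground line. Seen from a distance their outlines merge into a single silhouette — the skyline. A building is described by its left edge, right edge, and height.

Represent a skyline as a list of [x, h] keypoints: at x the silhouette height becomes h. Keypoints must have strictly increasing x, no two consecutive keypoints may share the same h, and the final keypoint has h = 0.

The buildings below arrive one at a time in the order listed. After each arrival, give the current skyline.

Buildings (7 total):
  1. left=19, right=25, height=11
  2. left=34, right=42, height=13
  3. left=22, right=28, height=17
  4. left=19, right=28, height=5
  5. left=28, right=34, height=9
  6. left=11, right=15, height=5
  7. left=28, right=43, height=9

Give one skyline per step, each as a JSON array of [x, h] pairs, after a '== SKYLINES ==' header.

== SKYLINES ==
[[19,11],[25,0]]
[[19,11],[25,0],[34,13],[42,0]]
[[19,11],[22,17],[28,0],[34,13],[42,0]]
[[19,11],[22,17],[28,0],[34,13],[42,0]]
[[19,11],[22,17],[28,9],[34,13],[42,0]]
[[11,5],[15,0],[19,11],[22,17],[28,9],[34,13],[42,0]]
[[11,5],[15,0],[19,11],[22,17],[28,9],[34,13],[42,9],[43,0]]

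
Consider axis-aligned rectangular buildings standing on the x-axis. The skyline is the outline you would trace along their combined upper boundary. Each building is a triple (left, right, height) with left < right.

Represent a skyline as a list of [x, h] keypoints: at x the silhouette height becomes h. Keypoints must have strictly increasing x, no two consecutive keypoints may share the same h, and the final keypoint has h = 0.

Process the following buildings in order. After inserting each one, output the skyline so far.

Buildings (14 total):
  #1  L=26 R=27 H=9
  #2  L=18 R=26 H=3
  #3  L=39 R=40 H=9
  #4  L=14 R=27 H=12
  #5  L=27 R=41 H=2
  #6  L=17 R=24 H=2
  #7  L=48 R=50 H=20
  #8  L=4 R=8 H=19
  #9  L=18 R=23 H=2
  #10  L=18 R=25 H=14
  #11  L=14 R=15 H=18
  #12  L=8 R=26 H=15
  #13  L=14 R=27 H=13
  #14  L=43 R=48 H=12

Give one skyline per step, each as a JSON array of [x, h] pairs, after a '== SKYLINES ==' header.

== SKYLINES ==
[[26,9],[27,0]]
[[18,3],[26,9],[27,0]]
[[18,3],[26,9],[27,0],[39,9],[40,0]]
[[14,12],[27,0],[39,9],[40,0]]
[[14,12],[27,2],[39,9],[40,2],[41,0]]
[[14,12],[27,2],[39,9],[40,2],[41,0]]
[[14,12],[27,2],[39,9],[40,2],[41,0],[48,20],[50,0]]
[[4,19],[8,0],[14,12],[27,2],[39,9],[40,2],[41,0],[48,20],[50,0]]
[[4,19],[8,0],[14,12],[27,2],[39,9],[40,2],[41,0],[48,20],[50,0]]
[[4,19],[8,0],[14,12],[18,14],[25,12],[27,2],[39,9],[40,2],[41,0],[48,20],[50,0]]
[[4,19],[8,0],[14,18],[15,12],[18,14],[25,12],[27,2],[39,9],[40,2],[41,0],[48,20],[50,0]]
[[4,19],[8,15],[14,18],[15,15],[26,12],[27,2],[39,9],[40,2],[41,0],[48,20],[50,0]]
[[4,19],[8,15],[14,18],[15,15],[26,13],[27,2],[39,9],[40,2],[41,0],[48,20],[50,0]]
[[4,19],[8,15],[14,18],[15,15],[26,13],[27,2],[39,9],[40,2],[41,0],[43,12],[48,20],[50,0]]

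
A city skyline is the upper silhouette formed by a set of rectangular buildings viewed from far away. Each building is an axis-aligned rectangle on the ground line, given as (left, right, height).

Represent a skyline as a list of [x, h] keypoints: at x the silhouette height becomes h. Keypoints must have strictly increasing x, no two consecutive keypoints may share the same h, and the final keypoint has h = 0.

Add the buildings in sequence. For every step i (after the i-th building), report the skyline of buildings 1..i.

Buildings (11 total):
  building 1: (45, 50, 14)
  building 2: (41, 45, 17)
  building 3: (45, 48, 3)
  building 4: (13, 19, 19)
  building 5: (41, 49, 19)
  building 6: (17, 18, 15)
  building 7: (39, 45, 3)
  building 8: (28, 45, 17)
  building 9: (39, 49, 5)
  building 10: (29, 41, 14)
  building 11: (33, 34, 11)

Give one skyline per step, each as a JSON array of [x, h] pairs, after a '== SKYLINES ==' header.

== SKYLINES ==
[[45,14],[50,0]]
[[41,17],[45,14],[50,0]]
[[41,17],[45,14],[50,0]]
[[13,19],[19,0],[41,17],[45,14],[50,0]]
[[13,19],[19,0],[41,19],[49,14],[50,0]]
[[13,19],[19,0],[41,19],[49,14],[50,0]]
[[13,19],[19,0],[39,3],[41,19],[49,14],[50,0]]
[[13,19],[19,0],[28,17],[41,19],[49,14],[50,0]]
[[13,19],[19,0],[28,17],[41,19],[49,14],[50,0]]
[[13,19],[19,0],[28,17],[41,19],[49,14],[50,0]]
[[13,19],[19,0],[28,17],[41,19],[49,14],[50,0]]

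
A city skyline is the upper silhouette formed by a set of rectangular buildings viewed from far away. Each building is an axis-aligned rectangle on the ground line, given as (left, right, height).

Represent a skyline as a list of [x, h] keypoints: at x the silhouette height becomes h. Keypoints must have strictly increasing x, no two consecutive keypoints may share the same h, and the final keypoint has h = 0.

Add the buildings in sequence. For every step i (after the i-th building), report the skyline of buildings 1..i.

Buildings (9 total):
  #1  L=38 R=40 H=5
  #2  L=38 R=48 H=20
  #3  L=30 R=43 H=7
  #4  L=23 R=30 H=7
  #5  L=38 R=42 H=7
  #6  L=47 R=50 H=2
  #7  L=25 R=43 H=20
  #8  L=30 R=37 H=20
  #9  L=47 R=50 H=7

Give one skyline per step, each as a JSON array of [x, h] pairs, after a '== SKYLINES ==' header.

== SKYLINES ==
[[38,5],[40,0]]
[[38,20],[48,0]]
[[30,7],[38,20],[48,0]]
[[23,7],[38,20],[48,0]]
[[23,7],[38,20],[48,0]]
[[23,7],[38,20],[48,2],[50,0]]
[[23,7],[25,20],[48,2],[50,0]]
[[23,7],[25,20],[48,2],[50,0]]
[[23,7],[25,20],[48,7],[50,0]]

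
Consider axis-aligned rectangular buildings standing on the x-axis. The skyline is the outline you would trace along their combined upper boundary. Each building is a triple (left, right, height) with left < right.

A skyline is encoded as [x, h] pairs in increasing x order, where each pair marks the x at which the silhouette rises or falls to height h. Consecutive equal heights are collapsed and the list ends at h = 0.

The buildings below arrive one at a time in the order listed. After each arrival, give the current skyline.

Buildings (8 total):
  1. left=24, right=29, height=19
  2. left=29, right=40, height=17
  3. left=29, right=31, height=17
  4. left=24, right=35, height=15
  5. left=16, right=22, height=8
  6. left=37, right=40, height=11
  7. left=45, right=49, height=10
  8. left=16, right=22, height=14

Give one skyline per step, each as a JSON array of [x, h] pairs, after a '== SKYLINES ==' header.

== SKYLINES ==
[[24,19],[29,0]]
[[24,19],[29,17],[40,0]]
[[24,19],[29,17],[40,0]]
[[24,19],[29,17],[40,0]]
[[16,8],[22,0],[24,19],[29,17],[40,0]]
[[16,8],[22,0],[24,19],[29,17],[40,0]]
[[16,8],[22,0],[24,19],[29,17],[40,0],[45,10],[49,0]]
[[16,14],[22,0],[24,19],[29,17],[40,0],[45,10],[49,0]]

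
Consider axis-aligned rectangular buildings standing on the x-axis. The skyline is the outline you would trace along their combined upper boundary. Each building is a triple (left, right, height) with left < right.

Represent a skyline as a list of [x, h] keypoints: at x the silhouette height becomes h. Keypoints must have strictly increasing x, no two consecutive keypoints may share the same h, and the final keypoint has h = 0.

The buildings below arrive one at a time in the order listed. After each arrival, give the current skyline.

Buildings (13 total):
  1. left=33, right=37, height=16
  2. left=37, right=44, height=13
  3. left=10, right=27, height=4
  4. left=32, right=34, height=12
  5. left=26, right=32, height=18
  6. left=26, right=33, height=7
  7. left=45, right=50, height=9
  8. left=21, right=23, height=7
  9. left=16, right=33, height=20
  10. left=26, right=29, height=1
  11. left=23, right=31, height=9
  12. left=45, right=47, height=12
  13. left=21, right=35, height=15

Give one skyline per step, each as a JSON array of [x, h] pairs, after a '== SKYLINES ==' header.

== SKYLINES ==
[[33,16],[37,0]]
[[33,16],[37,13],[44,0]]
[[10,4],[27,0],[33,16],[37,13],[44,0]]
[[10,4],[27,0],[32,12],[33,16],[37,13],[44,0]]
[[10,4],[26,18],[32,12],[33,16],[37,13],[44,0]]
[[10,4],[26,18],[32,12],[33,16],[37,13],[44,0]]
[[10,4],[26,18],[32,12],[33,16],[37,13],[44,0],[45,9],[50,0]]
[[10,4],[21,7],[23,4],[26,18],[32,12],[33,16],[37,13],[44,0],[45,9],[50,0]]
[[10,4],[16,20],[33,16],[37,13],[44,0],[45,9],[50,0]]
[[10,4],[16,20],[33,16],[37,13],[44,0],[45,9],[50,0]]
[[10,4],[16,20],[33,16],[37,13],[44,0],[45,9],[50,0]]
[[10,4],[16,20],[33,16],[37,13],[44,0],[45,12],[47,9],[50,0]]
[[10,4],[16,20],[33,16],[37,13],[44,0],[45,12],[47,9],[50,0]]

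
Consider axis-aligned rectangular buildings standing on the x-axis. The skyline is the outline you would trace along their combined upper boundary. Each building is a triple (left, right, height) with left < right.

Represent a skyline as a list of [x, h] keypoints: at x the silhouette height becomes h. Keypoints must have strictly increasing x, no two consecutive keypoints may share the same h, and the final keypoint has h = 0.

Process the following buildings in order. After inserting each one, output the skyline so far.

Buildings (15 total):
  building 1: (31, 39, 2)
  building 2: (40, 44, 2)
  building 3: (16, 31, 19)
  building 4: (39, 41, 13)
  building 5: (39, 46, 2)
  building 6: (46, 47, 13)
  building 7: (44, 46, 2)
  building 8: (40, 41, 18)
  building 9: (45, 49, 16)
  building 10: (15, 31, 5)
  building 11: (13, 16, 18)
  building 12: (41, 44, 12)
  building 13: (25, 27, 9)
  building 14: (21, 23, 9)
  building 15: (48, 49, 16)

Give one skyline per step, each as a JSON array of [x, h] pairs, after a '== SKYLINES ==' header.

== SKYLINES ==
[[31,2],[39,0]]
[[31,2],[39,0],[40,2],[44,0]]
[[16,19],[31,2],[39,0],[40,2],[44,0]]
[[16,19],[31,2],[39,13],[41,2],[44,0]]
[[16,19],[31,2],[39,13],[41,2],[46,0]]
[[16,19],[31,2],[39,13],[41,2],[46,13],[47,0]]
[[16,19],[31,2],[39,13],[41,2],[46,13],[47,0]]
[[16,19],[31,2],[39,13],[40,18],[41,2],[46,13],[47,0]]
[[16,19],[31,2],[39,13],[40,18],[41,2],[45,16],[49,0]]
[[15,5],[16,19],[31,2],[39,13],[40,18],[41,2],[45,16],[49,0]]
[[13,18],[16,19],[31,2],[39,13],[40,18],[41,2],[45,16],[49,0]]
[[13,18],[16,19],[31,2],[39,13],[40,18],[41,12],[44,2],[45,16],[49,0]]
[[13,18],[16,19],[31,2],[39,13],[40,18],[41,12],[44,2],[45,16],[49,0]]
[[13,18],[16,19],[31,2],[39,13],[40,18],[41,12],[44,2],[45,16],[49,0]]
[[13,18],[16,19],[31,2],[39,13],[40,18],[41,12],[44,2],[45,16],[49,0]]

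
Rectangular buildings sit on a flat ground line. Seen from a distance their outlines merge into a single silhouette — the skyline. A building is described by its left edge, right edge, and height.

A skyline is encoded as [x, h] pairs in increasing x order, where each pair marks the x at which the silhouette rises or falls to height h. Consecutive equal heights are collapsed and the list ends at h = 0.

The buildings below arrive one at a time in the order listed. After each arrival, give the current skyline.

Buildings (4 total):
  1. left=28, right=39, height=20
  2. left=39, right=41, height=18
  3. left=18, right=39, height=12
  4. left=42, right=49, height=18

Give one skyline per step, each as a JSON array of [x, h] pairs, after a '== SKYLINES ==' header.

== SKYLINES ==
[[28,20],[39,0]]
[[28,20],[39,18],[41,0]]
[[18,12],[28,20],[39,18],[41,0]]
[[18,12],[28,20],[39,18],[41,0],[42,18],[49,0]]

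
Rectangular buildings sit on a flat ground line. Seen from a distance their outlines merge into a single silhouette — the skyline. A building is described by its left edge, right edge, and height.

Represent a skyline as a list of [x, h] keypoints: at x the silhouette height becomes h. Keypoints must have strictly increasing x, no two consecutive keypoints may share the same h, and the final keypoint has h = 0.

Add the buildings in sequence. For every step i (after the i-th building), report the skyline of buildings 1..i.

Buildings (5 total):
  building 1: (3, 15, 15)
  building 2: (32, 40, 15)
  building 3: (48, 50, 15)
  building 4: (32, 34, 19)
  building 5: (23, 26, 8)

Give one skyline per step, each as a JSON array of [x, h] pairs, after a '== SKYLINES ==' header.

== SKYLINES ==
[[3,15],[15,0]]
[[3,15],[15,0],[32,15],[40,0]]
[[3,15],[15,0],[32,15],[40,0],[48,15],[50,0]]
[[3,15],[15,0],[32,19],[34,15],[40,0],[48,15],[50,0]]
[[3,15],[15,0],[23,8],[26,0],[32,19],[34,15],[40,0],[48,15],[50,0]]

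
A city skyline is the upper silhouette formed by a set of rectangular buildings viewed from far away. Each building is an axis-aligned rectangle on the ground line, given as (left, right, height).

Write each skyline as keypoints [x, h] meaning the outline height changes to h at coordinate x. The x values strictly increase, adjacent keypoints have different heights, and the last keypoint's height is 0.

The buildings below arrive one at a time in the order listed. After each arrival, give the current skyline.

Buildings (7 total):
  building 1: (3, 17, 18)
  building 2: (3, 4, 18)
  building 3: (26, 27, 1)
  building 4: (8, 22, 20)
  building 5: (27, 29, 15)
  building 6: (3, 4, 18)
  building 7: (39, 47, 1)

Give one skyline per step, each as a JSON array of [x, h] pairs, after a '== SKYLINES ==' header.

== SKYLINES ==
[[3,18],[17,0]]
[[3,18],[17,0]]
[[3,18],[17,0],[26,1],[27,0]]
[[3,18],[8,20],[22,0],[26,1],[27,0]]
[[3,18],[8,20],[22,0],[26,1],[27,15],[29,0]]
[[3,18],[8,20],[22,0],[26,1],[27,15],[29,0]]
[[3,18],[8,20],[22,0],[26,1],[27,15],[29,0],[39,1],[47,0]]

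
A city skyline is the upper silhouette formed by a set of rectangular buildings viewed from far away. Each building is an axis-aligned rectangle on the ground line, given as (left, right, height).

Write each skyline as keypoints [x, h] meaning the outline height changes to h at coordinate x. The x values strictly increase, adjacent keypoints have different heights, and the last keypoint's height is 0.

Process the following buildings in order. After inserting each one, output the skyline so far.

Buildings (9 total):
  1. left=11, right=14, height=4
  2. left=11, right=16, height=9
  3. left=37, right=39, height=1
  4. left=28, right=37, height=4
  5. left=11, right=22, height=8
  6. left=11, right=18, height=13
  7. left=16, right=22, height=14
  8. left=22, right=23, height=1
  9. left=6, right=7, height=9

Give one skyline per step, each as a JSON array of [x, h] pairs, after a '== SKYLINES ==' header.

== SKYLINES ==
[[11,4],[14,0]]
[[11,9],[16,0]]
[[11,9],[16,0],[37,1],[39,0]]
[[11,9],[16,0],[28,4],[37,1],[39,0]]
[[11,9],[16,8],[22,0],[28,4],[37,1],[39,0]]
[[11,13],[18,8],[22,0],[28,4],[37,1],[39,0]]
[[11,13],[16,14],[22,0],[28,4],[37,1],[39,0]]
[[11,13],[16,14],[22,1],[23,0],[28,4],[37,1],[39,0]]
[[6,9],[7,0],[11,13],[16,14],[22,1],[23,0],[28,4],[37,1],[39,0]]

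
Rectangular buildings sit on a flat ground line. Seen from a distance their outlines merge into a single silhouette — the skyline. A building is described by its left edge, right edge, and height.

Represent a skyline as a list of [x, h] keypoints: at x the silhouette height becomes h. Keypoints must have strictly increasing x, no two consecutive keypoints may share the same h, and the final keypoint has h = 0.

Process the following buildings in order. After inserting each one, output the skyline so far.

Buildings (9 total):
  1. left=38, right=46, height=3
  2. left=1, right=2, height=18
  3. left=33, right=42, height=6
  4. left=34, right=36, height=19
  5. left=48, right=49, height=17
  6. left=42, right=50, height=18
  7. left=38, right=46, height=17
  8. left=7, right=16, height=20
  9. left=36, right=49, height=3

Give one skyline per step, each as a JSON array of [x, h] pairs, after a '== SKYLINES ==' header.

== SKYLINES ==
[[38,3],[46,0]]
[[1,18],[2,0],[38,3],[46,0]]
[[1,18],[2,0],[33,6],[42,3],[46,0]]
[[1,18],[2,0],[33,6],[34,19],[36,6],[42,3],[46,0]]
[[1,18],[2,0],[33,6],[34,19],[36,6],[42,3],[46,0],[48,17],[49,0]]
[[1,18],[2,0],[33,6],[34,19],[36,6],[42,18],[50,0]]
[[1,18],[2,0],[33,6],[34,19],[36,6],[38,17],[42,18],[50,0]]
[[1,18],[2,0],[7,20],[16,0],[33,6],[34,19],[36,6],[38,17],[42,18],[50,0]]
[[1,18],[2,0],[7,20],[16,0],[33,6],[34,19],[36,6],[38,17],[42,18],[50,0]]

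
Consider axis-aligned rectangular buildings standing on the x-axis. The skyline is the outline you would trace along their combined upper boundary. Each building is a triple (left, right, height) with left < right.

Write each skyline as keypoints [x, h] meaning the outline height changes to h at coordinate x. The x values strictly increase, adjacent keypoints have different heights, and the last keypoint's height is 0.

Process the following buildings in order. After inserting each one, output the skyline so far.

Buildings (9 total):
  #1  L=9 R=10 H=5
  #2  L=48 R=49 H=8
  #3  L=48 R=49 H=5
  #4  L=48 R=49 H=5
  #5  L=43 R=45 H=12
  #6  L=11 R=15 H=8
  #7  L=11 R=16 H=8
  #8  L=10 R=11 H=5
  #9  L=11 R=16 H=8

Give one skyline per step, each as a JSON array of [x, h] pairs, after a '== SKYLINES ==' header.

== SKYLINES ==
[[9,5],[10,0]]
[[9,5],[10,0],[48,8],[49,0]]
[[9,5],[10,0],[48,8],[49,0]]
[[9,5],[10,0],[48,8],[49,0]]
[[9,5],[10,0],[43,12],[45,0],[48,8],[49,0]]
[[9,5],[10,0],[11,8],[15,0],[43,12],[45,0],[48,8],[49,0]]
[[9,5],[10,0],[11,8],[16,0],[43,12],[45,0],[48,8],[49,0]]
[[9,5],[11,8],[16,0],[43,12],[45,0],[48,8],[49,0]]
[[9,5],[11,8],[16,0],[43,12],[45,0],[48,8],[49,0]]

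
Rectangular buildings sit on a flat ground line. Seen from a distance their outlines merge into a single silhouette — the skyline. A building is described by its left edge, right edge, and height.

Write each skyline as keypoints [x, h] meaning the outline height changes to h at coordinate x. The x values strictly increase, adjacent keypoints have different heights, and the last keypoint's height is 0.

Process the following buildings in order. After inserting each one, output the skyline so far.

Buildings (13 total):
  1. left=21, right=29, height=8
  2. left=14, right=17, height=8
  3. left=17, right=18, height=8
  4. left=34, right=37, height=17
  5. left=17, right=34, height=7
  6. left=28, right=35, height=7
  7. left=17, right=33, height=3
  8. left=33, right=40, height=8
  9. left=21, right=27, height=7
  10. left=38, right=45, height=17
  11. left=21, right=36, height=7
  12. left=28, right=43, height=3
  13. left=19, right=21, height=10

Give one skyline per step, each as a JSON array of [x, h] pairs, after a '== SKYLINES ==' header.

== SKYLINES ==
[[21,8],[29,0]]
[[14,8],[17,0],[21,8],[29,0]]
[[14,8],[18,0],[21,8],[29,0]]
[[14,8],[18,0],[21,8],[29,0],[34,17],[37,0]]
[[14,8],[18,7],[21,8],[29,7],[34,17],[37,0]]
[[14,8],[18,7],[21,8],[29,7],[34,17],[37,0]]
[[14,8],[18,7],[21,8],[29,7],[34,17],[37,0]]
[[14,8],[18,7],[21,8],[29,7],[33,8],[34,17],[37,8],[40,0]]
[[14,8],[18,7],[21,8],[29,7],[33,8],[34,17],[37,8],[40,0]]
[[14,8],[18,7],[21,8],[29,7],[33,8],[34,17],[37,8],[38,17],[45,0]]
[[14,8],[18,7],[21,8],[29,7],[33,8],[34,17],[37,8],[38,17],[45,0]]
[[14,8],[18,7],[21,8],[29,7],[33,8],[34,17],[37,8],[38,17],[45,0]]
[[14,8],[18,7],[19,10],[21,8],[29,7],[33,8],[34,17],[37,8],[38,17],[45,0]]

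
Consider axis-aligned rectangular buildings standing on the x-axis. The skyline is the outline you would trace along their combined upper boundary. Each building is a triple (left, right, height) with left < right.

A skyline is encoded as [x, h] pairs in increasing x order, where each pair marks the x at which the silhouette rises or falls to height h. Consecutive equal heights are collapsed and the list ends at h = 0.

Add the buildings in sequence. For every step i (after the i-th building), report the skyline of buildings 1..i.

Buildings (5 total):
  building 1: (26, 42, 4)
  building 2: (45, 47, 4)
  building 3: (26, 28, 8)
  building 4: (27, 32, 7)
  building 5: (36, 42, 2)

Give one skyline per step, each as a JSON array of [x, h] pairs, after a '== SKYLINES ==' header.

== SKYLINES ==
[[26,4],[42,0]]
[[26,4],[42,0],[45,4],[47,0]]
[[26,8],[28,4],[42,0],[45,4],[47,0]]
[[26,8],[28,7],[32,4],[42,0],[45,4],[47,0]]
[[26,8],[28,7],[32,4],[42,0],[45,4],[47,0]]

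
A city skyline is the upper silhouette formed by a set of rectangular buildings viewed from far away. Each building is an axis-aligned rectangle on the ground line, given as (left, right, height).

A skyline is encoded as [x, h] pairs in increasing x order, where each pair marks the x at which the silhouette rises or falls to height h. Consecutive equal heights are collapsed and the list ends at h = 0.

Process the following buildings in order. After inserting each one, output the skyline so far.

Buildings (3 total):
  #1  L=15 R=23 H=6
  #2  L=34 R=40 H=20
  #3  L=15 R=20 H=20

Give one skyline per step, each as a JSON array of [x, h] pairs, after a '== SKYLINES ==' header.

== SKYLINES ==
[[15,6],[23,0]]
[[15,6],[23,0],[34,20],[40,0]]
[[15,20],[20,6],[23,0],[34,20],[40,0]]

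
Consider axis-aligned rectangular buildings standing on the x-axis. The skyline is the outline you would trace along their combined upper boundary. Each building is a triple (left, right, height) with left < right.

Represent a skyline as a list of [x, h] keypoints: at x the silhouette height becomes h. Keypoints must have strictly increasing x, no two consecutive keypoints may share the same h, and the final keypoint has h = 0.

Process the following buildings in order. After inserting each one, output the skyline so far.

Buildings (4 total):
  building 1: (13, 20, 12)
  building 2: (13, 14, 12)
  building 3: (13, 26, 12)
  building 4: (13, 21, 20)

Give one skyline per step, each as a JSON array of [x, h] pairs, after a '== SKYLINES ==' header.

== SKYLINES ==
[[13,12],[20,0]]
[[13,12],[20,0]]
[[13,12],[26,0]]
[[13,20],[21,12],[26,0]]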